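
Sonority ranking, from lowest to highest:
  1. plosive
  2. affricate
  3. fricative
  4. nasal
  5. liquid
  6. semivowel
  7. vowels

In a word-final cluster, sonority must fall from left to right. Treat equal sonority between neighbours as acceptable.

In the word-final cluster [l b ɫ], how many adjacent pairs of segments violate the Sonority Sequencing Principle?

1

/l/ — liquid, sonority 5.
/b/ — plosive, sonority 1.
/ɫ/ — liquid, sonority 5.
/l/→/b/: 5→1 (falls) — ok.
/b/→/ɫ/: 1→5 (does not fall) — violation.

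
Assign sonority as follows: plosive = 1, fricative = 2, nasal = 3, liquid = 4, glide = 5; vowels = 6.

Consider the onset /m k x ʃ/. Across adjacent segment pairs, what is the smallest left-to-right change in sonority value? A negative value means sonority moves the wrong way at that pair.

/m/ — nasal, sonority 3.
/k/ — plosive, sonority 1.
/x/ — fricative, sonority 2.
/ʃ/ — fricative, sonority 2.
/m/→/k/: change -2.
/k/→/x/: change +1.
/x/→/ʃ/: change +0.
Minimum = -2.

-2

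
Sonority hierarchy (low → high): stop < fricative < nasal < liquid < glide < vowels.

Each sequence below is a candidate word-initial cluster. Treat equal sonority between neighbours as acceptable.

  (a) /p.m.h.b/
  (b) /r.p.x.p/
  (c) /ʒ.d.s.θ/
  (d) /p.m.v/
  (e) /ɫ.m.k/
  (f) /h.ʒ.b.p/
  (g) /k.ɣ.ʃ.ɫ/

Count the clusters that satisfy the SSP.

(a) 1-3-2-1 → violates
(b) 4-1-2-1 → violates
(c) 2-1-2-2 → violates
(d) 1-3-2 → violates
(e) 4-3-1 → violates
(f) 2-2-1-1 → violates
(g) 1-2-2-4 → obeys

1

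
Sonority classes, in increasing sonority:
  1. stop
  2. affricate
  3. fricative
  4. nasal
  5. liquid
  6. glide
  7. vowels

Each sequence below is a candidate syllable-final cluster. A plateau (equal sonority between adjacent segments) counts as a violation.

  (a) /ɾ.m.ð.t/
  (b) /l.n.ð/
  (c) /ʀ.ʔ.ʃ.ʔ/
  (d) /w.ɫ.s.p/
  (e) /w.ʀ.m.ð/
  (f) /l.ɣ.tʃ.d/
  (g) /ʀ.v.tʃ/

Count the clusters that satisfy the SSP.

6

(a) sonority 5-4-3-1: well-formed.
(b) sonority 5-4-3: well-formed.
(c) sonority 5-1-3-1: ill-formed.
(d) sonority 6-5-3-1: well-formed.
(e) sonority 6-5-4-3: well-formed.
(f) sonority 5-3-2-1: well-formed.
(g) sonority 5-3-2: well-formed.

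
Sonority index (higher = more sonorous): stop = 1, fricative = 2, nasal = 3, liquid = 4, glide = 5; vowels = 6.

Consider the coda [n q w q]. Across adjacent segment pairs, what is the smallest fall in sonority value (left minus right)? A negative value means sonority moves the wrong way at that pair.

-4

/n/ — nasal, sonority 3.
/q/ — stop, sonority 1.
/w/ — glide, sonority 5.
/q/ — stop, sonority 1.
/n/→/q/: change +2.
/q/→/w/: change -4.
/w/→/q/: change +4.
Minimum = -4.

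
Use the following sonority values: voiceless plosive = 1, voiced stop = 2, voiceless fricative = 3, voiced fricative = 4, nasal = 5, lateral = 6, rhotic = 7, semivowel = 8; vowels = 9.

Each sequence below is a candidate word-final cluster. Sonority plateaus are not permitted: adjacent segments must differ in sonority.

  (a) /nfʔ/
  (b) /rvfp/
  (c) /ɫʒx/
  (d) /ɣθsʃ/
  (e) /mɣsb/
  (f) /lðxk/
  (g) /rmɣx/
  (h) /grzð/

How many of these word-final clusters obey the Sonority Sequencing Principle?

(a) /nfʔ/: profile 5-3-1 — obeys.
(b) /rvfp/: profile 7-4-3-1 — obeys.
(c) /ɫʒx/: profile 6-4-3 — obeys.
(d) /ɣθsʃ/: profile 4-3-3-3 — violates.
(e) /mɣsb/: profile 5-4-3-2 — obeys.
(f) /lðxk/: profile 6-4-3-1 — obeys.
(g) /rmɣx/: profile 7-5-4-3 — obeys.
(h) /grzð/: profile 2-7-4-4 — violates.

6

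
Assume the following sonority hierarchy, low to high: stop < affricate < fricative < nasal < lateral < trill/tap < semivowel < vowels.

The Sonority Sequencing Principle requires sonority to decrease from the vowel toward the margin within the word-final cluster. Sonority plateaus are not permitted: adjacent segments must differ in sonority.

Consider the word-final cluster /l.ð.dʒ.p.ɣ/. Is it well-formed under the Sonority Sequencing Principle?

no

/l/: lateral = 5.
/ð/: fricative = 3.
/dʒ/: affricate = 2.
/p/: stop = 1.
/ɣ/: fricative = 3.
The profile is 5-3-2-1-3. Between /p/ (1) and /ɣ/ (3) sonority does not fall, so the cluster violates the SSP.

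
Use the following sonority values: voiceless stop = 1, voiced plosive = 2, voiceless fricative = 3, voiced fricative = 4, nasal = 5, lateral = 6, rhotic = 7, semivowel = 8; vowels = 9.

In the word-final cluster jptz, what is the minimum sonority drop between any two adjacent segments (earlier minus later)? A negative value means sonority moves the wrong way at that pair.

-3

/j/ — semivowel, sonority 8.
/p/ — voiceless stop, sonority 1.
/t/ — voiceless stop, sonority 1.
/z/ — voiced fricative, sonority 4.
/j/→/p/: change +7.
/p/→/t/: change +0.
/t/→/z/: change -3.
Minimum = -3.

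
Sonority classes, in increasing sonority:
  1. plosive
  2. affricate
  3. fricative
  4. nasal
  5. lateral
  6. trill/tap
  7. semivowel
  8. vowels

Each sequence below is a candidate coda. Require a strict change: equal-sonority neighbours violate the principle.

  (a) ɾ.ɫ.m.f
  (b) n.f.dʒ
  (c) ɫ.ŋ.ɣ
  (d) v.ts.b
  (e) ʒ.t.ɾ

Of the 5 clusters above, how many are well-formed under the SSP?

(a) sonority 6-5-4-3: well-formed.
(b) sonority 4-3-2: well-formed.
(c) sonority 5-4-3: well-formed.
(d) sonority 3-2-1: well-formed.
(e) sonority 3-1-6: ill-formed.

4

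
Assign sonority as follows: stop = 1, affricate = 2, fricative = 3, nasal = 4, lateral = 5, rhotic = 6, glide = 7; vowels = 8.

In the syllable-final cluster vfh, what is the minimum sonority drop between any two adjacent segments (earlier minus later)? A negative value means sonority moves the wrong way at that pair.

0

/v/ — fricative, sonority 3.
/f/ — fricative, sonority 3.
/h/ — fricative, sonority 3.
/v/→/f/: change +0.
/f/→/h/: change +0.
Minimum = 0.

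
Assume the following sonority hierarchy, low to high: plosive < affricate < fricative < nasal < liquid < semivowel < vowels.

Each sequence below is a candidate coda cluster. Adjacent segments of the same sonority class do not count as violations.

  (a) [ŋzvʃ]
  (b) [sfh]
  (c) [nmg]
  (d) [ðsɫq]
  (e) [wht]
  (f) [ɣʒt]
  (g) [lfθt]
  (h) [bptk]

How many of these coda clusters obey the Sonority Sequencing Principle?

7

(a) 4-3-3-3 → obeys
(b) 3-3-3 → obeys
(c) 4-4-1 → obeys
(d) 3-3-5-1 → violates
(e) 6-3-1 → obeys
(f) 3-3-1 → obeys
(g) 5-3-3-1 → obeys
(h) 1-1-1-1 → obeys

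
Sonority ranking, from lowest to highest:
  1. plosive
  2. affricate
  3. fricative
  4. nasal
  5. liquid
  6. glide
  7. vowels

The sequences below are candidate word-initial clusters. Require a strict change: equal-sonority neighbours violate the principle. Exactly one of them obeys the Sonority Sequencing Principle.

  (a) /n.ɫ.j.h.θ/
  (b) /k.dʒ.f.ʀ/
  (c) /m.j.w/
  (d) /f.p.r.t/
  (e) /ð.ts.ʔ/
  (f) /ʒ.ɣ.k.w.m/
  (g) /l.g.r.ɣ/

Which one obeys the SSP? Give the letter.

b

(a) /n.ɫ.j.h.θ/: profile 4-5-6-3-3 — violates.
(b) /k.dʒ.f.ʀ/: profile 1-2-3-5 — obeys.
(c) /m.j.w/: profile 4-6-6 — violates.
(d) /f.p.r.t/: profile 3-1-5-1 — violates.
(e) /ð.ts.ʔ/: profile 3-2-1 — violates.
(f) /ʒ.ɣ.k.w.m/: profile 3-3-1-6-4 — violates.
(g) /l.g.r.ɣ/: profile 5-1-5-3 — violates.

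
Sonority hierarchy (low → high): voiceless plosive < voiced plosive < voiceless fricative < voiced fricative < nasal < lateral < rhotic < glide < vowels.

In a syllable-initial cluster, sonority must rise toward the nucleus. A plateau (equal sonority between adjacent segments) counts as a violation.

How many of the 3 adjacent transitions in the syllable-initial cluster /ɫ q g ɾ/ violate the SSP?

1

/ɫ/: lateral = 6.
/q/: voiceless plosive = 1.
/g/: voiced plosive = 2.
/ɾ/: rhotic = 7.
/ɫ/→/q/: 6→1 (does not rise) — violation.
/q/→/g/: 1→2 (rises) — ok.
/g/→/ɾ/: 2→7 (rises) — ok.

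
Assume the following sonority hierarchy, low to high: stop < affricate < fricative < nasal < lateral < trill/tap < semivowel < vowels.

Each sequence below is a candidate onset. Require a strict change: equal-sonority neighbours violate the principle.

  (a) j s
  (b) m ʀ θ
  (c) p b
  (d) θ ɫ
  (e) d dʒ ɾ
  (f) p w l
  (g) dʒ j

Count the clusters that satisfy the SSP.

3

(a) j s: profile 7-3 — violates.
(b) m ʀ θ: profile 4-6-3 — violates.
(c) p b: profile 1-1 — violates.
(d) θ ɫ: profile 3-5 — obeys.
(e) d dʒ ɾ: profile 1-2-6 — obeys.
(f) p w l: profile 1-7-5 — violates.
(g) dʒ j: profile 2-7 — obeys.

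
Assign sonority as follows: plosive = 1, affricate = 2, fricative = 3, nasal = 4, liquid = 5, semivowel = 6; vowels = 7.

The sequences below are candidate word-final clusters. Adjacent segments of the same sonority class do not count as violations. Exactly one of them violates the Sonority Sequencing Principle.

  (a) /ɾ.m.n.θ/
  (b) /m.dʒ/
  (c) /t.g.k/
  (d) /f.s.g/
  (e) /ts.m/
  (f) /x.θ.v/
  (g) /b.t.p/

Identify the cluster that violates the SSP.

e

(a) 5-4-4-3 → obeys
(b) 4-2 → obeys
(c) 1-1-1 → obeys
(d) 3-3-1 → obeys
(e) 2-4 → violates
(f) 3-3-3 → obeys
(g) 1-1-1 → obeys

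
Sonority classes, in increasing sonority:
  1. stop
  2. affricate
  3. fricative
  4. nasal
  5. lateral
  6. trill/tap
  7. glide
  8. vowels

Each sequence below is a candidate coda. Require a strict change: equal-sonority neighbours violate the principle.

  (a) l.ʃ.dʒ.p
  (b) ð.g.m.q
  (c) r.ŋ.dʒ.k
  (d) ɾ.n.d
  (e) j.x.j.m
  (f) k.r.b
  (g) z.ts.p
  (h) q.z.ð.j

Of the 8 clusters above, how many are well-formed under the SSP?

(a) sonority 5-3-2-1: well-formed.
(b) sonority 3-1-4-1: ill-formed.
(c) sonority 6-4-2-1: well-formed.
(d) sonority 6-4-1: well-formed.
(e) sonority 7-3-7-4: ill-formed.
(f) sonority 1-6-1: ill-formed.
(g) sonority 3-2-1: well-formed.
(h) sonority 1-3-3-7: ill-formed.

4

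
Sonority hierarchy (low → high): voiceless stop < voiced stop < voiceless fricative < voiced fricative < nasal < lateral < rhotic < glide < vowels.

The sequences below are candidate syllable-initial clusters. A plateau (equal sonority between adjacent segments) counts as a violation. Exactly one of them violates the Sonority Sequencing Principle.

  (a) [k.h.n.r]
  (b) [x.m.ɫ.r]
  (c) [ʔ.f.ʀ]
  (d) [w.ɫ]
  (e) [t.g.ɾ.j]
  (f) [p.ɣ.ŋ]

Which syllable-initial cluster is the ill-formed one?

d

(a) sonority 1-3-5-7: well-formed.
(b) sonority 3-5-6-7: well-formed.
(c) sonority 1-3-7: well-formed.
(d) sonority 8-6: ill-formed.
(e) sonority 1-2-7-8: well-formed.
(f) sonority 1-4-5: well-formed.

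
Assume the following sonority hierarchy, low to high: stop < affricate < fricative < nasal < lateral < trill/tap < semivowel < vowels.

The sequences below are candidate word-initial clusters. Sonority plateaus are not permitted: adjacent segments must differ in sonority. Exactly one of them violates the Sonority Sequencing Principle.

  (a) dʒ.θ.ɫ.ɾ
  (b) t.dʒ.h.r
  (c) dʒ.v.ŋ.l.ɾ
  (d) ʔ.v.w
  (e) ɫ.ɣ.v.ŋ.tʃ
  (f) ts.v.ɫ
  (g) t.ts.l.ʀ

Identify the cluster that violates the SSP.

(a) 2-3-5-6 → obeys
(b) 1-2-3-6 → obeys
(c) 2-3-4-5-6 → obeys
(d) 1-3-7 → obeys
(e) 5-3-3-4-2 → violates
(f) 2-3-5 → obeys
(g) 1-2-5-6 → obeys

e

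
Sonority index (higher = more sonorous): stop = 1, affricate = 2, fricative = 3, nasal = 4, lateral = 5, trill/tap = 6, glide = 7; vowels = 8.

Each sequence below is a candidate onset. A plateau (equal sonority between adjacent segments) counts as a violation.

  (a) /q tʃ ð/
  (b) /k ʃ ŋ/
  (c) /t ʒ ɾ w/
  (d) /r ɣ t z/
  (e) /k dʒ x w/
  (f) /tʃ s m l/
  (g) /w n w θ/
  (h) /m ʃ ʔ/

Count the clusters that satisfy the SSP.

5

(a) sonority 1-2-3: well-formed.
(b) sonority 1-3-4: well-formed.
(c) sonority 1-3-6-7: well-formed.
(d) sonority 6-3-1-3: ill-formed.
(e) sonority 1-2-3-7: well-formed.
(f) sonority 2-3-4-5: well-formed.
(g) sonority 7-4-7-3: ill-formed.
(h) sonority 4-3-1: ill-formed.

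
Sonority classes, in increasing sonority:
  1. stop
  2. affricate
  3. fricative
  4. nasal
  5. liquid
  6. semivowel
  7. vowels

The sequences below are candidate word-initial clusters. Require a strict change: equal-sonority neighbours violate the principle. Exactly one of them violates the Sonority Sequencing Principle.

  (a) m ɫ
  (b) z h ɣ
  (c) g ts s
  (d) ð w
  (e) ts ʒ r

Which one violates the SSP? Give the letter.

b

(a) m ɫ: profile 4-5 — obeys.
(b) z h ɣ: profile 3-3-3 — violates.
(c) g ts s: profile 1-2-3 — obeys.
(d) ð w: profile 3-6 — obeys.
(e) ts ʒ r: profile 2-3-5 — obeys.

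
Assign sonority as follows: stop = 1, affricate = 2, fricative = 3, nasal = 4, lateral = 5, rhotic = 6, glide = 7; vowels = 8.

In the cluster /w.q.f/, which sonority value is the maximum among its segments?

7

/w/: glide = 7.
/q/: stop = 1.
/f/: fricative = 3.
The maximum is 7.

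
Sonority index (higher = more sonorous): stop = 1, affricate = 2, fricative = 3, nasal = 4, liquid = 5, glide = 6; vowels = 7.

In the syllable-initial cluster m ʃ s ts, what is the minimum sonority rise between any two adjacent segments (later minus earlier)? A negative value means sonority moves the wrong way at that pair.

/m/ — nasal, sonority 4.
/ʃ/ — fricative, sonority 3.
/s/ — fricative, sonority 3.
/ts/ — affricate, sonority 2.
/m/→/ʃ/: change -1.
/ʃ/→/s/: change +0.
/s/→/ts/: change -1.
Minimum = -1.

-1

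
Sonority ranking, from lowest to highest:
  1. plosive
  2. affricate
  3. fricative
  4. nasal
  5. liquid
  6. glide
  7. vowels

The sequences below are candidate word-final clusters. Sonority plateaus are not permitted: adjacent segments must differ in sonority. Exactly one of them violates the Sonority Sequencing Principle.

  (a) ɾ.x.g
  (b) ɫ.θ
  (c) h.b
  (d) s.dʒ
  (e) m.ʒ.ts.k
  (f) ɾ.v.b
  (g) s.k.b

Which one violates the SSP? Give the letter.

g

(a) 5-3-1 → obeys
(b) 5-3 → obeys
(c) 3-1 → obeys
(d) 3-2 → obeys
(e) 4-3-2-1 → obeys
(f) 5-3-1 → obeys
(g) 3-1-1 → violates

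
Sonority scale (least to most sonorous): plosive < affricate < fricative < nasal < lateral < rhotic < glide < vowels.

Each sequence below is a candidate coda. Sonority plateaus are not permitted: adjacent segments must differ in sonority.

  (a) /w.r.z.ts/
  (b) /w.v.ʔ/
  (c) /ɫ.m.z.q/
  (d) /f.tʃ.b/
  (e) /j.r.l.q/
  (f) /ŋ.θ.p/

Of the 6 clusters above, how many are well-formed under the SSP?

6

(a) sonority 7-6-3-2: well-formed.
(b) sonority 7-3-1: well-formed.
(c) sonority 5-4-3-1: well-formed.
(d) sonority 3-2-1: well-formed.
(e) sonority 7-6-5-1: well-formed.
(f) sonority 4-3-1: well-formed.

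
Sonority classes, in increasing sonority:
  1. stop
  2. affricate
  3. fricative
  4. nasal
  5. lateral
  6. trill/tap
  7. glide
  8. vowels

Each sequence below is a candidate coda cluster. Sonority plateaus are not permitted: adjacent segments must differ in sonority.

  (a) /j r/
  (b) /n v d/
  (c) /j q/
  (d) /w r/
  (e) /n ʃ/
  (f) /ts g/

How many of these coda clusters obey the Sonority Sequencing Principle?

(a) sonority 7-6: well-formed.
(b) sonority 4-3-1: well-formed.
(c) sonority 7-1: well-formed.
(d) sonority 7-6: well-formed.
(e) sonority 4-3: well-formed.
(f) sonority 2-1: well-formed.

6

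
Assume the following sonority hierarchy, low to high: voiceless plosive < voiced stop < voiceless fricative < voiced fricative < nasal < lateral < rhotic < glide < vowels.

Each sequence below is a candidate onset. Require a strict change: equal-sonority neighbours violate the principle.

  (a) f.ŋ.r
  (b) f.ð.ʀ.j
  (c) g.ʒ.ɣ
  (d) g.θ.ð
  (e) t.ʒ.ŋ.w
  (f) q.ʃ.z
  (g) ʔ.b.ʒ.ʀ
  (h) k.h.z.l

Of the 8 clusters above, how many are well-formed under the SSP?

(a) f.ŋ.r: profile 3-5-7 — obeys.
(b) f.ð.ʀ.j: profile 3-4-7-8 — obeys.
(c) g.ʒ.ɣ: profile 2-4-4 — violates.
(d) g.θ.ð: profile 2-3-4 — obeys.
(e) t.ʒ.ŋ.w: profile 1-4-5-8 — obeys.
(f) q.ʃ.z: profile 1-3-4 — obeys.
(g) ʔ.b.ʒ.ʀ: profile 1-2-4-7 — obeys.
(h) k.h.z.l: profile 1-3-4-6 — obeys.

7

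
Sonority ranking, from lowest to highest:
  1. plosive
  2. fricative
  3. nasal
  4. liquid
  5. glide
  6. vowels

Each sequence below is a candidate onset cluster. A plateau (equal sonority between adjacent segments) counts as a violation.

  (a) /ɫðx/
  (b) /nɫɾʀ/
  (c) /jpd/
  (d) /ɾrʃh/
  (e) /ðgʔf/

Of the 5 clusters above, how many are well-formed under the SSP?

(a) /ɫðx/: profile 4-2-2 — violates.
(b) /nɫɾʀ/: profile 3-4-4-4 — violates.
(c) /jpd/: profile 5-1-1 — violates.
(d) /ɾrʃh/: profile 4-4-2-2 — violates.
(e) /ðgʔf/: profile 2-1-1-2 — violates.

0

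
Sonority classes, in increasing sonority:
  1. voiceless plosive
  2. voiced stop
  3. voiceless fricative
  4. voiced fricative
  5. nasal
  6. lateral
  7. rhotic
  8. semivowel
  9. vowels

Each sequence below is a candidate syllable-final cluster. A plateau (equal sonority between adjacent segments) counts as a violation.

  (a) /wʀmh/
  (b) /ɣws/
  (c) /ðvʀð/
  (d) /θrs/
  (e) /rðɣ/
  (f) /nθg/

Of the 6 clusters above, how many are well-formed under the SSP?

2

(a) sonority 8-7-5-3: well-formed.
(b) sonority 4-8-3: ill-formed.
(c) sonority 4-4-7-4: ill-formed.
(d) sonority 3-7-3: ill-formed.
(e) sonority 7-4-4: ill-formed.
(f) sonority 5-3-2: well-formed.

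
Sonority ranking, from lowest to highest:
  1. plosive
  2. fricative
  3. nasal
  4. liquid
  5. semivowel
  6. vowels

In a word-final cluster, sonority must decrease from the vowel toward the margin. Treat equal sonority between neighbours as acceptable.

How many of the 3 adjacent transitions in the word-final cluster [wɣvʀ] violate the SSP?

1

/w/: semivowel = 5.
/ɣ/: fricative = 2.
/v/: fricative = 2.
/ʀ/: liquid = 4.
/w/→/ɣ/: 5→2 (falls) — ok.
/ɣ/→/v/: 2→2 (plateau, allowed) — ok.
/v/→/ʀ/: 2→4 (does not fall) — violation.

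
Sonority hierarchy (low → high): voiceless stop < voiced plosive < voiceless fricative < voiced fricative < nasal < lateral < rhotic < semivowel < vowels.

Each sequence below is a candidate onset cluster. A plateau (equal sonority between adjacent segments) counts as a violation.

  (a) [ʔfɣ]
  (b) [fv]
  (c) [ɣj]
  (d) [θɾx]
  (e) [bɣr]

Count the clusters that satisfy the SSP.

4

(a) 1-3-4 → obeys
(b) 3-4 → obeys
(c) 4-8 → obeys
(d) 3-7-3 → violates
(e) 2-4-7 → obeys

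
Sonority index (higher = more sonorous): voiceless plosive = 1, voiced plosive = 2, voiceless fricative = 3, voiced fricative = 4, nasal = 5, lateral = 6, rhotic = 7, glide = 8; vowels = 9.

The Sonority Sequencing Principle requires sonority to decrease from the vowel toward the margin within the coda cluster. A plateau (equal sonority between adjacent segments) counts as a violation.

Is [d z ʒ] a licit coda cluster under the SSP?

no

/d/: voiced plosive = 2.
/z/: voiced fricative = 4.
/ʒ/: voiced fricative = 4.
The profile is 2-4-4. Between /d/ (2) and /z/ (4) sonority does not fall, so the cluster violates the SSP.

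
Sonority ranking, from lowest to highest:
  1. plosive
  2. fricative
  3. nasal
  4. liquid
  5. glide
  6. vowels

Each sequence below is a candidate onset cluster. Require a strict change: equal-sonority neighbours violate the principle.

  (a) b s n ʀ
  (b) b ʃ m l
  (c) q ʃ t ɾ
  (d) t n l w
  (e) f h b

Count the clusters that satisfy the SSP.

3

(a) b s n ʀ: profile 1-2-3-4 — obeys.
(b) b ʃ m l: profile 1-2-3-4 — obeys.
(c) q ʃ t ɾ: profile 1-2-1-4 — violates.
(d) t n l w: profile 1-3-4-5 — obeys.
(e) f h b: profile 2-2-1 — violates.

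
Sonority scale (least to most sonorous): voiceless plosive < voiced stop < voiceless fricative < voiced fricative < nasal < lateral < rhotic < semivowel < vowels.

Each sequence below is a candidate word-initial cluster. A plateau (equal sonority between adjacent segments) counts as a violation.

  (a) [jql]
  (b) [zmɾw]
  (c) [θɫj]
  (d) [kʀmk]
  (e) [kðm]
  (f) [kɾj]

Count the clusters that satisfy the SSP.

4

(a) 8-1-6 → violates
(b) 4-5-7-8 → obeys
(c) 3-6-8 → obeys
(d) 1-7-5-1 → violates
(e) 1-4-5 → obeys
(f) 1-7-8 → obeys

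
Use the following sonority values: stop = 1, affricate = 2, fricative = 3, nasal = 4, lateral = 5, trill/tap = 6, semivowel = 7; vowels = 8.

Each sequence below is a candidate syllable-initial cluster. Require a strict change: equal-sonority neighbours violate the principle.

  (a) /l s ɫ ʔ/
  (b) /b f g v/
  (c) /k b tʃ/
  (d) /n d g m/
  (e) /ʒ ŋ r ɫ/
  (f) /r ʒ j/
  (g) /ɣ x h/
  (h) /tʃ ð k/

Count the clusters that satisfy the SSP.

0

(a) sonority 5-3-5-1: ill-formed.
(b) sonority 1-3-1-3: ill-formed.
(c) sonority 1-1-2: ill-formed.
(d) sonority 4-1-1-4: ill-formed.
(e) sonority 3-4-6-5: ill-formed.
(f) sonority 6-3-7: ill-formed.
(g) sonority 3-3-3: ill-formed.
(h) sonority 2-3-1: ill-formed.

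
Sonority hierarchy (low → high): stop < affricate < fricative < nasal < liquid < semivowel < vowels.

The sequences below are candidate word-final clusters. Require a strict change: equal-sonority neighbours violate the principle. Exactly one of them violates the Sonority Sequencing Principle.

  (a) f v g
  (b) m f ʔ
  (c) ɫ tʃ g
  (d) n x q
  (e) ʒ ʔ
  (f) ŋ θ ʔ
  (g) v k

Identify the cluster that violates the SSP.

a

(a) sonority 3-3-1: ill-formed.
(b) sonority 4-3-1: well-formed.
(c) sonority 5-2-1: well-formed.
(d) sonority 4-3-1: well-formed.
(e) sonority 3-1: well-formed.
(f) sonority 4-3-1: well-formed.
(g) sonority 3-1: well-formed.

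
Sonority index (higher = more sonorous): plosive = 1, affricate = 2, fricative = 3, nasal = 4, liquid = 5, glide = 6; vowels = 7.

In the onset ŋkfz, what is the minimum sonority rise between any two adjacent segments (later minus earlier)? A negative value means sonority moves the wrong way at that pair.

/ŋ/ is a nasal (sonority 4).
/k/ is a plosive (sonority 1).
/f/ is a fricative (sonority 3).
/z/ is a fricative (sonority 3).
/ŋ/→/k/: change -3.
/k/→/f/: change +2.
/f/→/z/: change +0.
Minimum = -3.

-3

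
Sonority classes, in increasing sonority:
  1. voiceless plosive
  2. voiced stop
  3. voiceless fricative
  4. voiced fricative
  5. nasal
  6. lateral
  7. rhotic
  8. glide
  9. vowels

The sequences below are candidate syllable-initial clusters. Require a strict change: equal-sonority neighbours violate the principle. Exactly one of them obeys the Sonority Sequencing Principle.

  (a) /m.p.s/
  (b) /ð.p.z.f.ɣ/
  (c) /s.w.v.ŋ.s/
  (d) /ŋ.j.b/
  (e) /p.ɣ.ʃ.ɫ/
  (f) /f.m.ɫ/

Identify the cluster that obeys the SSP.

(a) /m.p.s/: profile 5-1-3 — violates.
(b) /ð.p.z.f.ɣ/: profile 4-1-4-3-4 — violates.
(c) /s.w.v.ŋ.s/: profile 3-8-4-5-3 — violates.
(d) /ŋ.j.b/: profile 5-8-2 — violates.
(e) /p.ɣ.ʃ.ɫ/: profile 1-4-3-6 — violates.
(f) /f.m.ɫ/: profile 3-5-6 — obeys.

f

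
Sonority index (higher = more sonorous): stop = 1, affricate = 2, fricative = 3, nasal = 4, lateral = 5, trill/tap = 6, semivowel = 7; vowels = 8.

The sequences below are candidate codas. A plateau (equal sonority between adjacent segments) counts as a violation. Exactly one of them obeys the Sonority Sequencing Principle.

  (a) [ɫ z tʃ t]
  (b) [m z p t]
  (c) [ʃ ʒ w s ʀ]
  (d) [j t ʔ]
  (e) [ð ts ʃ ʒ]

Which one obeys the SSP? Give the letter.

(a) 5-3-2-1 → obeys
(b) 4-3-1-1 → violates
(c) 3-3-7-3-6 → violates
(d) 7-1-1 → violates
(e) 3-2-3-3 → violates

a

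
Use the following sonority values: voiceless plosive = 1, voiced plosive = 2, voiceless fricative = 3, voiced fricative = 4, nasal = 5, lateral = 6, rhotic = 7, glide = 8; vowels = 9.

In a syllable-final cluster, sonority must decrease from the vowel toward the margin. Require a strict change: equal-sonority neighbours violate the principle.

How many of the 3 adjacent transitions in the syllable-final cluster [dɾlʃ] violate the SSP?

/d/: voiced plosive = 2.
/ɾ/: rhotic = 7.
/l/: lateral = 6.
/ʃ/: voiceless fricative = 3.
/d/→/ɾ/: 2→7 (does not fall) — violation.
/ɾ/→/l/: 7→6 (falls) — ok.
/l/→/ʃ/: 6→3 (falls) — ok.

1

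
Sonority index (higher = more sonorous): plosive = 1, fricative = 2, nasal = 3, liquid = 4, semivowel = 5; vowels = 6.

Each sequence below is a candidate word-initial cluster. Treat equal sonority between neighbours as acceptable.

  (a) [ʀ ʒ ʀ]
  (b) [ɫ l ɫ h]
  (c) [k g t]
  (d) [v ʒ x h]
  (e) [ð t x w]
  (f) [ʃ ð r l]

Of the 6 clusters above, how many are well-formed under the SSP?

(a) [ʀ ʒ ʀ]: profile 4-2-4 — violates.
(b) [ɫ l ɫ h]: profile 4-4-4-2 — violates.
(c) [k g t]: profile 1-1-1 — obeys.
(d) [v ʒ x h]: profile 2-2-2-2 — obeys.
(e) [ð t x w]: profile 2-1-2-5 — violates.
(f) [ʃ ð r l]: profile 2-2-4-4 — obeys.

3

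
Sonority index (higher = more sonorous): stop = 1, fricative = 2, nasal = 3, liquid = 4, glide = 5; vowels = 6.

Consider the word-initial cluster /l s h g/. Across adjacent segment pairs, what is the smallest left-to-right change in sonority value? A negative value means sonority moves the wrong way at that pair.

/l/: liquid = 4.
/s/: fricative = 2.
/h/: fricative = 2.
/g/: stop = 1.
/l/→/s/: change -2.
/s/→/h/: change +0.
/h/→/g/: change -1.
Minimum = -2.

-2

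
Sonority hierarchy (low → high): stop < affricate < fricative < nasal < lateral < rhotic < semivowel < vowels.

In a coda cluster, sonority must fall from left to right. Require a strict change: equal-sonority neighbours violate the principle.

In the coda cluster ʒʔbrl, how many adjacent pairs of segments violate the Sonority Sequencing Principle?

/ʒ/ — fricative, sonority 3.
/ʔ/ — stop, sonority 1.
/b/ — stop, sonority 1.
/r/ — rhotic, sonority 6.
/l/ — lateral, sonority 5.
/ʒ/→/ʔ/: 3→1 (falls) — ok.
/ʔ/→/b/: 1→1 (plateau) — violation.
/b/→/r/: 1→6 (does not fall) — violation.
/r/→/l/: 6→5 (falls) — ok.

2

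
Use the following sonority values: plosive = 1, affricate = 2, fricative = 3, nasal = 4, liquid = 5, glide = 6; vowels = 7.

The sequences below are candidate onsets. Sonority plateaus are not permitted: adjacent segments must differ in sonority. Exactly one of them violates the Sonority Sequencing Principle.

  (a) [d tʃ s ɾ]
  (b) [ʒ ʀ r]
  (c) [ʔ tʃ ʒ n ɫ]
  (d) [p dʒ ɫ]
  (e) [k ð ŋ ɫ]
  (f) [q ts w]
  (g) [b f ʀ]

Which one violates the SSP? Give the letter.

(a) sonority 1-2-3-5: well-formed.
(b) sonority 3-5-5: ill-formed.
(c) sonority 1-2-3-4-5: well-formed.
(d) sonority 1-2-5: well-formed.
(e) sonority 1-3-4-5: well-formed.
(f) sonority 1-2-6: well-formed.
(g) sonority 1-3-5: well-formed.

b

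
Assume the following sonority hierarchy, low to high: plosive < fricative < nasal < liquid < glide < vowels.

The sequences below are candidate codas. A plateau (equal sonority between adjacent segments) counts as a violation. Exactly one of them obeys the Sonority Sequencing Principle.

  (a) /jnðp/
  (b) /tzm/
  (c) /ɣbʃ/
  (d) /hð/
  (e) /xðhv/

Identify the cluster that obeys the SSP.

(a) 5-3-2-1 → obeys
(b) 1-2-3 → violates
(c) 2-1-2 → violates
(d) 2-2 → violates
(e) 2-2-2-2 → violates

a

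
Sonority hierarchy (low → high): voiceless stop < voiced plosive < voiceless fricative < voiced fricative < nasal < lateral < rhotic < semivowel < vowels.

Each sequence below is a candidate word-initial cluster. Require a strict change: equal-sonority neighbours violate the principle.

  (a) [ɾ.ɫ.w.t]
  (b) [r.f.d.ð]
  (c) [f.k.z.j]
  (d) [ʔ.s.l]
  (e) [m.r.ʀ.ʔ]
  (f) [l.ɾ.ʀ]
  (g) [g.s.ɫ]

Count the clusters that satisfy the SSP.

2

(a) sonority 7-6-8-1: ill-formed.
(b) sonority 7-3-2-4: ill-formed.
(c) sonority 3-1-4-8: ill-formed.
(d) sonority 1-3-6: well-formed.
(e) sonority 5-7-7-1: ill-formed.
(f) sonority 6-7-7: ill-formed.
(g) sonority 2-3-6: well-formed.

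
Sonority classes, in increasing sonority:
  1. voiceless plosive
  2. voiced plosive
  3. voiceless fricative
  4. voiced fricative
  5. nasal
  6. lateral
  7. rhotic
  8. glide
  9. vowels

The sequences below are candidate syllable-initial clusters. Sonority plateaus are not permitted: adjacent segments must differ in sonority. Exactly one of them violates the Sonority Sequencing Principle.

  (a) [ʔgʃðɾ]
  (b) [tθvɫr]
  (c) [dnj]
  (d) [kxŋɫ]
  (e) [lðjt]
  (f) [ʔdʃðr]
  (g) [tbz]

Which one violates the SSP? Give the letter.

e

(a) 1-2-3-4-7 → obeys
(b) 1-3-4-6-7 → obeys
(c) 2-5-8 → obeys
(d) 1-3-5-6 → obeys
(e) 6-4-8-1 → violates
(f) 1-2-3-4-7 → obeys
(g) 1-2-4 → obeys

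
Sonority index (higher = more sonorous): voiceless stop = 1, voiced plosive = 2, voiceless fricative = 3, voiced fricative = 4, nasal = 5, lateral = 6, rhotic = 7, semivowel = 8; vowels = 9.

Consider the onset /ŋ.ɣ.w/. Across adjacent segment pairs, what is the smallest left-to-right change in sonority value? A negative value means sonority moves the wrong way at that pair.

/ŋ/ is a nasal (sonority 5).
/ɣ/ is a voiced fricative (sonority 4).
/w/ is a semivowel (sonority 8).
/ŋ/→/ɣ/: change -1.
/ɣ/→/w/: change +4.
Minimum = -1.

-1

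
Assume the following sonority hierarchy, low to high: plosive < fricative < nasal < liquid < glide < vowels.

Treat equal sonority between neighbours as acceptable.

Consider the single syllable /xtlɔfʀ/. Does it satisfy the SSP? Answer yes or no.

Onset: /x/ is a fricative (sonority 2), /t/ is a plosive (sonority 1), /l/ is a liquid (sonority 4); then the nucleus /ɔ/ (sonority 6).
Onset profile 2-1-4-6 — does not rise throughout.
Coda: /f/ is a fricative (sonority 2), /ʀ/ is a liquid (sonority 4).
Coda profile 6-2-4 — does not fall throughout.

no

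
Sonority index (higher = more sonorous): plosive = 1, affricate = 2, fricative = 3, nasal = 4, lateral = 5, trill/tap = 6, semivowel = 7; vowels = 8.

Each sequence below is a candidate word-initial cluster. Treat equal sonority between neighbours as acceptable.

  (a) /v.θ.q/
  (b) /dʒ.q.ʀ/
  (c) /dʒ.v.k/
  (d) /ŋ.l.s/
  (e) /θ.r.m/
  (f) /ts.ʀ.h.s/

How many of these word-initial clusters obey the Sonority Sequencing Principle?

0

(a) 3-3-1 → violates
(b) 2-1-6 → violates
(c) 2-3-1 → violates
(d) 4-5-3 → violates
(e) 3-6-4 → violates
(f) 2-6-3-3 → violates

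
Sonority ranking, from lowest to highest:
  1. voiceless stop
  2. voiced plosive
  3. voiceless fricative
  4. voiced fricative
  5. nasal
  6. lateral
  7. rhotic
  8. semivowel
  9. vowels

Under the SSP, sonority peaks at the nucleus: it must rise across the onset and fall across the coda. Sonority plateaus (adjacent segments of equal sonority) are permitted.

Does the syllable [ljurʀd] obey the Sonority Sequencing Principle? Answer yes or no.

Onset: /l/ is a lateral (sonority 6), /j/ is a semivowel (sonority 8); then the nucleus /u/ (sonority 9).
Onset profile 6-8-9 — rises to the nucleus.
Coda: /r/ is a rhotic (sonority 7), /ʀ/ is a rhotic (sonority 7), /d/ is a voiced plosive (sonority 2).
Coda profile 9-7-7-2 — falls from the nucleus.

yes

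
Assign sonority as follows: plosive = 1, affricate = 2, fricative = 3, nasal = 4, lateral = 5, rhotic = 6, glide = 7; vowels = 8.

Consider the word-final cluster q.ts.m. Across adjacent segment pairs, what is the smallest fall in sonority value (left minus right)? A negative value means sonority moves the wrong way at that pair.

-2

/q/ — plosive, sonority 1.
/ts/ — affricate, sonority 2.
/m/ — nasal, sonority 4.
/q/→/ts/: change -1.
/ts/→/m/: change -2.
Minimum = -2.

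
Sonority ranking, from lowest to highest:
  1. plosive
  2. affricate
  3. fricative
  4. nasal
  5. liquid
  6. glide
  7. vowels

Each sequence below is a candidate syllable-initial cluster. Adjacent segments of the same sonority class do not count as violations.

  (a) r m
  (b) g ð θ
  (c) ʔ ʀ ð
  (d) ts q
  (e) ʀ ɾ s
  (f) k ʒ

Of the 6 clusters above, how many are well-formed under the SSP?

2

(a) 5-4 → violates
(b) 1-3-3 → obeys
(c) 1-5-3 → violates
(d) 2-1 → violates
(e) 5-5-3 → violates
(f) 1-3 → obeys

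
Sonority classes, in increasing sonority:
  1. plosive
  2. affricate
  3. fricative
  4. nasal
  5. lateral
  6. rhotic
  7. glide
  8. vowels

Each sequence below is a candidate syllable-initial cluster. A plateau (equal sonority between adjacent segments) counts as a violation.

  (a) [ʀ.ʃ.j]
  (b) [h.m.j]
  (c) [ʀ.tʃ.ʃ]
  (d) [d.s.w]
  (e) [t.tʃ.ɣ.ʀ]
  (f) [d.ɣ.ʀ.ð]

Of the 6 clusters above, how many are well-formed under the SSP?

(a) [ʀ.ʃ.j]: profile 6-3-7 — violates.
(b) [h.m.j]: profile 3-4-7 — obeys.
(c) [ʀ.tʃ.ʃ]: profile 6-2-3 — violates.
(d) [d.s.w]: profile 1-3-7 — obeys.
(e) [t.tʃ.ɣ.ʀ]: profile 1-2-3-6 — obeys.
(f) [d.ɣ.ʀ.ð]: profile 1-3-6-3 — violates.

3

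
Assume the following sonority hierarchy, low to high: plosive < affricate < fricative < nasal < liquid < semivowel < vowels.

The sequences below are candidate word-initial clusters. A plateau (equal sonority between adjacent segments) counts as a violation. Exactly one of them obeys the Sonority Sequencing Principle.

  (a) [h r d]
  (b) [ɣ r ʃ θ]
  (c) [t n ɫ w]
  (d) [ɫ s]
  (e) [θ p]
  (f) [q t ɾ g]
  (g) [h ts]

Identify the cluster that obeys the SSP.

c

(a) [h r d]: profile 3-5-1 — violates.
(b) [ɣ r ʃ θ]: profile 3-5-3-3 — violates.
(c) [t n ɫ w]: profile 1-4-5-6 — obeys.
(d) [ɫ s]: profile 5-3 — violates.
(e) [θ p]: profile 3-1 — violates.
(f) [q t ɾ g]: profile 1-1-5-1 — violates.
(g) [h ts]: profile 3-2 — violates.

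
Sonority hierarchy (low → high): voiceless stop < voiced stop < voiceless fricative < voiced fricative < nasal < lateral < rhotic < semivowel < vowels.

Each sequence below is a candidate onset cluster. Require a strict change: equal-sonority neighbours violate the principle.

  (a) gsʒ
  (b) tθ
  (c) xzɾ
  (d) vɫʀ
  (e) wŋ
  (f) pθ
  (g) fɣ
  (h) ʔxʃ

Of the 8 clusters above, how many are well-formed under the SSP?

(a) sonority 2-3-4: well-formed.
(b) sonority 1-3: well-formed.
(c) sonority 3-4-7: well-formed.
(d) sonority 4-6-7: well-formed.
(e) sonority 8-5: ill-formed.
(f) sonority 1-3: well-formed.
(g) sonority 3-4: well-formed.
(h) sonority 1-3-3: ill-formed.

6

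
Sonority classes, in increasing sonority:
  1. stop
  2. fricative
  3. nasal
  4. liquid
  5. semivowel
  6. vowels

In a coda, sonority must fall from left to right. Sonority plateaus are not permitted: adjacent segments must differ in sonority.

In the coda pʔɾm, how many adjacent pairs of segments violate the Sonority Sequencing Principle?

2

/p/ — stop, sonority 1.
/ʔ/ — stop, sonority 1.
/ɾ/ — liquid, sonority 4.
/m/ — nasal, sonority 3.
/p/→/ʔ/: 1→1 (plateau) — violation.
/ʔ/→/ɾ/: 1→4 (does not fall) — violation.
/ɾ/→/m/: 4→3 (falls) — ok.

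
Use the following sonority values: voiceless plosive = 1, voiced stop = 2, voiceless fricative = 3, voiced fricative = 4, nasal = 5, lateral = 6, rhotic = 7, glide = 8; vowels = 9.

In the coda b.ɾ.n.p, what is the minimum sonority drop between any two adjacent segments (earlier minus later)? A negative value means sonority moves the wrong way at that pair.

-5

/b/: voiced stop = 2.
/ɾ/: rhotic = 7.
/n/: nasal = 5.
/p/: voiceless plosive = 1.
/b/→/ɾ/: change -5.
/ɾ/→/n/: change +2.
/n/→/p/: change +4.
Minimum = -5.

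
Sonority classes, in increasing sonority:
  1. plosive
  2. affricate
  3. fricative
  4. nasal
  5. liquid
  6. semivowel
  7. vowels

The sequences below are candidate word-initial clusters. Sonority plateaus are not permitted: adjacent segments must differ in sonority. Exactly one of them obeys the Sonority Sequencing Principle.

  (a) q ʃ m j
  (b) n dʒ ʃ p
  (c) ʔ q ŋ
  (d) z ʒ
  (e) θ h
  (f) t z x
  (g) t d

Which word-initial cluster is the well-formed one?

a

(a) sonority 1-3-4-6: well-formed.
(b) sonority 4-2-3-1: ill-formed.
(c) sonority 1-1-4: ill-formed.
(d) sonority 3-3: ill-formed.
(e) sonority 3-3: ill-formed.
(f) sonority 1-3-3: ill-formed.
(g) sonority 1-1: ill-formed.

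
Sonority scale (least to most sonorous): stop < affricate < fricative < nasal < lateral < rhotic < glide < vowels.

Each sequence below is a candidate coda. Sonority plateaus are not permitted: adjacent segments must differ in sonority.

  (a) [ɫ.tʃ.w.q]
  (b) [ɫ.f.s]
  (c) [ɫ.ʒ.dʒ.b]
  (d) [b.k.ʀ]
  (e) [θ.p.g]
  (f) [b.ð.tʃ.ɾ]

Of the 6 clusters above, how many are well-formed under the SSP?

(a) 5-2-7-1 → violates
(b) 5-3-3 → violates
(c) 5-3-2-1 → obeys
(d) 1-1-6 → violates
(e) 3-1-1 → violates
(f) 1-3-2-6 → violates

1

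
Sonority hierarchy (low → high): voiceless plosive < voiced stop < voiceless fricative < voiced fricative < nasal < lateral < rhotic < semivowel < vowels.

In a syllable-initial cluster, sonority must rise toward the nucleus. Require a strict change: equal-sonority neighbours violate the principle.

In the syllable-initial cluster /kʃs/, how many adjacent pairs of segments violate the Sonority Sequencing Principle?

1

/k/ — voiceless plosive, sonority 1.
/ʃ/ — voiceless fricative, sonority 3.
/s/ — voiceless fricative, sonority 3.
/k/→/ʃ/: 1→3 (rises) — ok.
/ʃ/→/s/: 3→3 (plateau) — violation.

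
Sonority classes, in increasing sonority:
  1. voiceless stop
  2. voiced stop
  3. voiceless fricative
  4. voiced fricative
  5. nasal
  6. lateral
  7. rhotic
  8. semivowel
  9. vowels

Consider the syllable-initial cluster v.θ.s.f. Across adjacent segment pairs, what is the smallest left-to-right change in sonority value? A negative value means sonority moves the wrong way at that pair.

-1

/v/ is a voiced fricative (sonority 4).
/θ/ is a voiceless fricative (sonority 3).
/s/ is a voiceless fricative (sonority 3).
/f/ is a voiceless fricative (sonority 3).
/v/→/θ/: change -1.
/θ/→/s/: change +0.
/s/→/f/: change +0.
Minimum = -1.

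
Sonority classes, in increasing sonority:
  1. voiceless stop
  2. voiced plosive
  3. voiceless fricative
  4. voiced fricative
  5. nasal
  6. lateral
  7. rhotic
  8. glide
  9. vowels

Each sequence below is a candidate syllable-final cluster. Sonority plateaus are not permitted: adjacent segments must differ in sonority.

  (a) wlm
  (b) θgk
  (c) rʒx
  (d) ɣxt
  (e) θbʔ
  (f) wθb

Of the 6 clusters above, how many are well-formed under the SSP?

(a) 8-6-5 → obeys
(b) 3-2-1 → obeys
(c) 7-4-3 → obeys
(d) 4-3-1 → obeys
(e) 3-2-1 → obeys
(f) 8-3-2 → obeys

6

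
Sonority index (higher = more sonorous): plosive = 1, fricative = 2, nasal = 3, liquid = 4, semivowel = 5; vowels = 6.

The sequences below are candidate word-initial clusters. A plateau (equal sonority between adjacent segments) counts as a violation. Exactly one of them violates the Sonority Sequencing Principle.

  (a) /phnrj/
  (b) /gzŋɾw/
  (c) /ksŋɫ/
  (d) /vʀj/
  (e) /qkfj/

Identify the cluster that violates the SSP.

e

(a) /phnrj/: profile 1-2-3-4-5 — obeys.
(b) /gzŋɾw/: profile 1-2-3-4-5 — obeys.
(c) /ksŋɫ/: profile 1-2-3-4 — obeys.
(d) /vʀj/: profile 2-4-5 — obeys.
(e) /qkfj/: profile 1-1-2-5 — violates.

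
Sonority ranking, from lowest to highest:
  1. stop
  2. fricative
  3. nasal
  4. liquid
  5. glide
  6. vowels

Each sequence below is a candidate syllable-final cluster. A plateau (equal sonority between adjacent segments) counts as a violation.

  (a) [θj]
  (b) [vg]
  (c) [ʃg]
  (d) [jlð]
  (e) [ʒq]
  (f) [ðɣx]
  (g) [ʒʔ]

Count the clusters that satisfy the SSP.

5

(a) 2-5 → violates
(b) 2-1 → obeys
(c) 2-1 → obeys
(d) 5-4-2 → obeys
(e) 2-1 → obeys
(f) 2-2-2 → violates
(g) 2-1 → obeys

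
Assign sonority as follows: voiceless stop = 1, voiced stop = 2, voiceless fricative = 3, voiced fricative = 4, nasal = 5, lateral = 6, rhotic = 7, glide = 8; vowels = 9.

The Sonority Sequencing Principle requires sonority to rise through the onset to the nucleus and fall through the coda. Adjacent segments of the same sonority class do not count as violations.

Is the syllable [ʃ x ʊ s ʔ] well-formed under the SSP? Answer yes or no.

yes

Onset: /ʃ/ is a voiceless fricative (sonority 3), /x/ is a voiceless fricative (sonority 3); then the nucleus /ʊ/ (sonority 9).
Onset profile 3-3-9 — rises to the nucleus.
Coda: /s/ is a voiceless fricative (sonority 3), /ʔ/ is a voiceless stop (sonority 1).
Coda profile 9-3-1 — falls from the nucleus.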